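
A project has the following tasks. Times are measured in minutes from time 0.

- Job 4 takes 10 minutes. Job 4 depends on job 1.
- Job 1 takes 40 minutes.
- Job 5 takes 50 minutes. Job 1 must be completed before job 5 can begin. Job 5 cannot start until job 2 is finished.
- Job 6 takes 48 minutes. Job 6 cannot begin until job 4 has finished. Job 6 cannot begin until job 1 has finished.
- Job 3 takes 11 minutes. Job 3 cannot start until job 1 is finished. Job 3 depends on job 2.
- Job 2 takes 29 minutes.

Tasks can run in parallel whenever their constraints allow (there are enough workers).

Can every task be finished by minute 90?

Nothing blocks job 2, so it runs from minute 0 to minute 29.
Nothing blocks job 1, so it runs from minute 0 to minute 40.
For job 5: job 1 (finishes minute 40); job 2 (finishes minute 29). Taking the maximum gives a start of minute 40, and it finishes at 40 + 50 = minute 90.
After job 1 (finishes minute 40), job 4 can start at minute 40 and finishes at minute 50.
For job 6: job 4 (finishes minute 50); job 1 (finishes minute 40). Taking the maximum gives a start of minute 50, and it finishes at 50 + 48 = minute 98.
Job 3 cannot start until job 1 (finishes minute 40); job 2 (finishes minute 29). The controlling bound is minute 40, so job 3 finishes at 40 + 11 = minute 51.
The earliest everything can be done is minute 98, which is after the deadline of 90, so it is not possible.

No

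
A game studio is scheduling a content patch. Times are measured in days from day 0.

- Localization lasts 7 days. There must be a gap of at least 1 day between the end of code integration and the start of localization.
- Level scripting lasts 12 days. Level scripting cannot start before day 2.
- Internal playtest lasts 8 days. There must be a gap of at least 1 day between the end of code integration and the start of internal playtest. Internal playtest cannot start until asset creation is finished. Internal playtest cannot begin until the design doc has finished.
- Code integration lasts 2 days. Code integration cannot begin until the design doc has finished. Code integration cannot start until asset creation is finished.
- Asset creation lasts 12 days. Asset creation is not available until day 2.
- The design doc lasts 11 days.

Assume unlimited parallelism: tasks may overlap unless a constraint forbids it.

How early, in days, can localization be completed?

24

Asset creation waits on its own release at day 2, so it starts at day 2 and finishes at 2 + 12 = day 14.
The design doc has no prerequisites, so it starts at day 0 and finishes at day 11.
Code integration cannot start until the design doc (finishes day 11); asset creation (finishes day 14). The controlling bound is day 14, so code integration finishes at 14 + 2 = day 16.
Localization waits on code integration (finishes day 16, plus 1-day gap → day 17), so it starts at day 17 and finishes at 17 + 7 = day 24.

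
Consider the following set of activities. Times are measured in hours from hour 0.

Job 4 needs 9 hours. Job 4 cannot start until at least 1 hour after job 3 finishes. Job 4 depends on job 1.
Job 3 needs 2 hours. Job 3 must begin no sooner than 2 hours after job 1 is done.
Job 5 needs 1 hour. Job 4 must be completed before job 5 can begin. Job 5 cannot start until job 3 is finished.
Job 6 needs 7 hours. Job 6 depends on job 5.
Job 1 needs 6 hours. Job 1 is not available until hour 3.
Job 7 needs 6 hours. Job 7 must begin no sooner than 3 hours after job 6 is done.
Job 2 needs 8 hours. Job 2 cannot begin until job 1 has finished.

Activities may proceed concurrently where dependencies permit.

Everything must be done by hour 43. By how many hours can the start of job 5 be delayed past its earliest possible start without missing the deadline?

3

After its own release at hour 3, job 1 can start at hour 3 and finishes at hour 9.
Job 3 cannot begin until job 1 (finishes hour 9, plus 2-hour gap → hour 11). It runs from hour 11 to 11 + 2 = hour 13.
Job 4 has to wait for job 3 (finishes hour 13, plus 1-hour gap → hour 14); job 1 (finishes hour 9). The latest of these is hour 14, so job 4 runs hour 14 to 14 + 9 = hour 23.
Job 5 cannot start until job 4 (finishes hour 23); job 3 (finishes hour 13). The controlling bound is hour 23, so job 5 finishes at 23 + 1 = hour 24.

Working backward from the deadline:
Job 7 must finish by hour 43; it takes 6 hours, so it must start by 43 − 6 = hour 37.
Job 6 has to be done before job 7 (must start by hour 37, minus 3-hour gap → hour 34). That means finishing by hour 34, i.e. starting by 34 − 7 = hour 27.
Job 5 feeds into job 6 (must start by hour 27); so job 5 must finish by hour 27 and therefore start by hour 26.
So job 5 can start as early as hour 23 and as late as hour 26, giving 26 − 23 = 3 hours of slack.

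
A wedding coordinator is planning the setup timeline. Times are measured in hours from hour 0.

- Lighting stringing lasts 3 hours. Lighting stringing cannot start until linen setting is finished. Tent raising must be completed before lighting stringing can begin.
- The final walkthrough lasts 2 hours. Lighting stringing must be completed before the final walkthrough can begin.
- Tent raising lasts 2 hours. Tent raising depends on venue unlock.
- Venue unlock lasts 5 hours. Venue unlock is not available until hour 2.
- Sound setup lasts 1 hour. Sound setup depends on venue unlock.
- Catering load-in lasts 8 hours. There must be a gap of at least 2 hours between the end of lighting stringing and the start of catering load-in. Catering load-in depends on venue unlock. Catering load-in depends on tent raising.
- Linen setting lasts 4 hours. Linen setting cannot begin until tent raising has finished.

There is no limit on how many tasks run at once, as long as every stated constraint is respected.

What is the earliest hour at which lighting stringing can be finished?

16

After its own release at hour 2, venue unlock can start at hour 2 and finishes at hour 7.
After venue unlock (finishes hour 7), tent raising can start at hour 7 and finishes at hour 9.
After tent raising (finishes hour 9), linen setting can start at hour 9 and finishes at hour 13.
Lighting stringing needs all of linen setting (finishes hour 13); tent raising (finishes hour 9). That puts its earliest start at hour 13; it finishes at 13 + 3 = hour 16.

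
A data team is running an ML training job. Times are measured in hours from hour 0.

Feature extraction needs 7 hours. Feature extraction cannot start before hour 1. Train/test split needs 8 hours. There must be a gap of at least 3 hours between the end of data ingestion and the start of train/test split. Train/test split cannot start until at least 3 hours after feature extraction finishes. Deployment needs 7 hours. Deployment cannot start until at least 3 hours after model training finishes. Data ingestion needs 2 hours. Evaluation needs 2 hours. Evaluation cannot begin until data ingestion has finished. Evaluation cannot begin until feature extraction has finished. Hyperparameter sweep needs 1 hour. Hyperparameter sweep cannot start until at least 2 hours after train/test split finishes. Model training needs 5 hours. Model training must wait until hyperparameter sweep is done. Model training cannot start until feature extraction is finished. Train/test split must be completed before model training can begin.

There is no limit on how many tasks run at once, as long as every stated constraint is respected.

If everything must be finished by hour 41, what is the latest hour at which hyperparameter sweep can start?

Deployment must finish by hour 41; it takes 7 hours, so it must start by 41 − 7 = hour 34.
Model training has to be done before deployment (must start by hour 34, minus 3-hour gap → hour 31). That means finishing by hour 31, i.e. starting by 31 − 5 = hour 26.
Hyperparameter sweep must finish before model training (must start by hour 26). With a 1-hour duration, hyperparameter sweep must start by 26 − 1 = hour 25.

25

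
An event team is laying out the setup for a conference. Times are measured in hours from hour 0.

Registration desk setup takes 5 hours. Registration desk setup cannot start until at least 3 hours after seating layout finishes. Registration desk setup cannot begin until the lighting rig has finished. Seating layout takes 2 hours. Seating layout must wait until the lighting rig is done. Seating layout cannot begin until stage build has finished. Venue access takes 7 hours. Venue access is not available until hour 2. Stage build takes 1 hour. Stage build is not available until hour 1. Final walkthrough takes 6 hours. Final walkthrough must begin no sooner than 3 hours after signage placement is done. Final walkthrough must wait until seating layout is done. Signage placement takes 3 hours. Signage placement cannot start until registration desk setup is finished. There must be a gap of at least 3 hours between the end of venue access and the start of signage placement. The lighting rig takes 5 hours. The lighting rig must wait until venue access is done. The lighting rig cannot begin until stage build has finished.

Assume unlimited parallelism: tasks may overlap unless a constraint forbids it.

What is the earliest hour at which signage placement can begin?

24

After its own release at hour 1, stage build can start at hour 1 and finishes at hour 2.
Venue access waits on its own release at hour 2, so it starts at hour 2 and finishes at 2 + 7 = hour 9.
The lighting rig cannot start until venue access (finishes hour 9); stage build (finishes hour 2). The controlling bound is hour 9, so the lighting rig finishes at 9 + 5 = hour 14.
Seating layout has to wait for the lighting rig (finishes hour 14); stage build (finishes hour 2). The latest of these is hour 14, so seating layout runs hour 14 to 14 + 2 = hour 16.
Registration desk setup cannot start until seating layout (finishes hour 16, plus 3-hour gap → hour 19); the lighting rig (finishes hour 14). The controlling bound is hour 19, so registration desk setup finishes at 19 + 5 = hour 24.
Signage placement waits on registration desk setup (finishes hour 24); venue access (finishes hour 9, plus 3-hour gap → hour 12). The latest of these is hour 24, which is the earliest signage placement can start.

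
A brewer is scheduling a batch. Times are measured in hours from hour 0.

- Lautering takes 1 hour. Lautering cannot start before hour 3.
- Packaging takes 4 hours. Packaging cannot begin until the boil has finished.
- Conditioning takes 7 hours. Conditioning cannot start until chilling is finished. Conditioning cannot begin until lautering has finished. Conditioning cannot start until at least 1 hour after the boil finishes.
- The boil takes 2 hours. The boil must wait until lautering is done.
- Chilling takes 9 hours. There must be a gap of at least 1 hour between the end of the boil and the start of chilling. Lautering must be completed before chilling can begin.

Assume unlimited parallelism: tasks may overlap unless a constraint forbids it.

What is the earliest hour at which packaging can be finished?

10

Lautering waits on its own release at hour 3, so it starts at hour 3 and finishes at 3 + 1 = hour 4.
The boil cannot begin until lautering (finishes hour 4). It runs from hour 4 to 4 + 2 = hour 6.
Packaging waits on the boil (finishes hour 6), so it starts at hour 6 and finishes at 6 + 4 = hour 10.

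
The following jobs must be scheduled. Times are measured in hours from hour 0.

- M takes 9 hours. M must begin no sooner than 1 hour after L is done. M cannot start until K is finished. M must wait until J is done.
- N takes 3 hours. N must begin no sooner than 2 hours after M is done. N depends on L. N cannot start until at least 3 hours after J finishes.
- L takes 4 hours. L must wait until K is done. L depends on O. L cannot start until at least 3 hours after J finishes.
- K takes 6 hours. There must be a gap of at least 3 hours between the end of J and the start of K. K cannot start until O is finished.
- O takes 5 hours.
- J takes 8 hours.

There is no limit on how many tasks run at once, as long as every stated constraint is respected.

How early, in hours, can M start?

22

O has no prerequisites, so it starts at hour 0 and finishes at hour 5.
Nothing blocks J, so it runs from hour 0 to hour 8.
K cannot start until J (finishes hour 8, plus 3-hour gap → hour 11); O (finishes hour 5). The controlling bound is hour 11, so K finishes at 11 + 6 = hour 17.
L cannot start until K (finishes hour 17); O (finishes hour 5); J (finishes hour 8, plus 3-hour gap → hour 11). The controlling bound is hour 17, so L finishes at 17 + 4 = hour 21.
M waits on L (finishes hour 21, plus 1-hour gap → hour 22); K (finishes hour 17); J (finishes hour 8). The latest of these is hour 22, which is the earliest M can start.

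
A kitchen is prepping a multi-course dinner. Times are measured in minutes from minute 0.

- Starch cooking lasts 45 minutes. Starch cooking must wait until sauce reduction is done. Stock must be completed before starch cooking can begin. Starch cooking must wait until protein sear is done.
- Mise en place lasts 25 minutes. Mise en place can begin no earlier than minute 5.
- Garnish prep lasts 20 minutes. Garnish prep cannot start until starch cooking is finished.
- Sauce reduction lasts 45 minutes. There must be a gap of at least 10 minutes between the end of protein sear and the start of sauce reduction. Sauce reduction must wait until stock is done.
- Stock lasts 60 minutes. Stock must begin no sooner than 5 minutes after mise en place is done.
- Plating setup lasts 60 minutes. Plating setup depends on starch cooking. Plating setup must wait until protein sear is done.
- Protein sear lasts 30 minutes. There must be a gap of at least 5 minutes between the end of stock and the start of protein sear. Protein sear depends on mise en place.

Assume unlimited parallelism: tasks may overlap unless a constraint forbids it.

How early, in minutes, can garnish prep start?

After its own release at minute 5, mise en place can start at minute 5 and finishes at minute 30.
Stock cannot begin until mise en place (finishes minute 30, plus 5-minute gap → minute 35). It runs from minute 35 to 35 + 60 = minute 95.
For protein sear: stock (finishes minute 95, plus 5-minute gap → minute 100); mise en place (finishes minute 30). Taking the maximum gives a start of minute 100, and it finishes at 100 + 30 = minute 130.
Sauce reduction has to wait for protein sear (finishes minute 130, plus 10-minute gap → minute 140); stock (finishes minute 95). The latest of these is minute 140, so sauce reduction runs minute 140 to 140 + 45 = minute 185.
Starch cooking cannot start until sauce reduction (finishes minute 185); stock (finishes minute 95); protein sear (finishes minute 130). The controlling bound is minute 185, so starch cooking finishes at 185 + 45 = minute 230.
Garnish prep waits on starch cooking (finishes minute 230), so the earliest it can start is minute 230.

230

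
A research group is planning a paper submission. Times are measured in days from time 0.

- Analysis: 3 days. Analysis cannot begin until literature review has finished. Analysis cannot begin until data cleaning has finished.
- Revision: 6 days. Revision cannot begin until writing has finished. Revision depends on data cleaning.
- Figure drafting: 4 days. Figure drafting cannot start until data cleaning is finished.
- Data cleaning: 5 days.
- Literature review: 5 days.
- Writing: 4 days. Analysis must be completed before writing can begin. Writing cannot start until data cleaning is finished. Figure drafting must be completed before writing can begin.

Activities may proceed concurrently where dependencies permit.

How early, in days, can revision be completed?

19

Nothing blocks data cleaning, so it runs from day 0 to day 5.
Figure drafting cannot begin until data cleaning (finishes day 5). It runs from day 5 to 5 + 4 = day 9.
Literature review can start immediately at day 0; it finishes at day 5.
For analysis: literature review (finishes day 5); data cleaning (finishes day 5). Taking the maximum gives a start of day 5, and it finishes at 5 + 3 = day 8.
Writing has to wait for analysis (finishes day 8); data cleaning (finishes day 5); figure drafting (finishes day 9). The latest of these is day 9, so writing runs day 9 to 9 + 4 = day 13.
Revision cannot start until writing (finishes day 13); data cleaning (finishes day 5). The controlling bound is day 13, so revision finishes at 13 + 6 = day 19.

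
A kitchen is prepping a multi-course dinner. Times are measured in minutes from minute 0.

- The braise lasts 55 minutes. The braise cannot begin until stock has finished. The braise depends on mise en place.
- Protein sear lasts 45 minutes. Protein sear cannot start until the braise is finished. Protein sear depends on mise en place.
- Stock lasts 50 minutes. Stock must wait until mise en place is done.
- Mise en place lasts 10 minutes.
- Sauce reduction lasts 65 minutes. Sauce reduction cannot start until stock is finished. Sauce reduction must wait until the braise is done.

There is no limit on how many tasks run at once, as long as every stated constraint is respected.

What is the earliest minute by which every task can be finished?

180

Mise en place has no prerequisites, so it starts at minute 0 and finishes at minute 10.
After mise en place (finishes minute 10), stock can start at minute 10 and finishes at minute 60.
The braise needs all of stock (finishes minute 60); mise en place (finishes minute 10). That puts its earliest start at minute 60; it finishes at 60 + 55 = minute 115.
Sauce reduction cannot start until stock (finishes minute 60); the braise (finishes minute 115). The controlling bound is minute 115, so sauce reduction finishes at 115 + 65 = minute 180.
Protein sear needs all of the braise (finishes minute 115); mise en place (finishes minute 10). That puts its earliest start at minute 115; it finishes at 115 + 45 = minute 160.
All tasks are finished once the last one completes. Finish times: Mise en place at 10, Stock at 60, The braise at 115, Protein sear at 160, Sauce reduction at 180. The latest is minute 180.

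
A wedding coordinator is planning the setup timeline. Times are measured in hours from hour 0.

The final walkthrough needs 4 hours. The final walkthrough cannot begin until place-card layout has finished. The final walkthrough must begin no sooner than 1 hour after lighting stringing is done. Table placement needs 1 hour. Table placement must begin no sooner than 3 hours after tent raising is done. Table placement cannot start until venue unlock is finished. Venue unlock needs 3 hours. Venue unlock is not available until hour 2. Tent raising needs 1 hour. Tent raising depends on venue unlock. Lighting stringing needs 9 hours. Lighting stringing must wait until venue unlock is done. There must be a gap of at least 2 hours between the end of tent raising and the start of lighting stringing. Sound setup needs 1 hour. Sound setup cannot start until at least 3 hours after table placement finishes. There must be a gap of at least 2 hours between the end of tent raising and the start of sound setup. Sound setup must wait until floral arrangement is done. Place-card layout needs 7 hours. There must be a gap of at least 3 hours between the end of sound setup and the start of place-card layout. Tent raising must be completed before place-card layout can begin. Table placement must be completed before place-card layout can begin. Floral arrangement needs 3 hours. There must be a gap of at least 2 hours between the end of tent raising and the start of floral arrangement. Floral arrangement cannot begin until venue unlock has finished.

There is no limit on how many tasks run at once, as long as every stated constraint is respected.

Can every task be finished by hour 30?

After its own release at hour 2, venue unlock can start at hour 2 and finishes at hour 5.
Tent raising waits on venue unlock (finishes hour 5), so it starts at hour 5 and finishes at 5 + 1 = hour 6.
For lighting stringing: venue unlock (finishes hour 5); tent raising (finishes hour 6, plus 2-hour gap → hour 8). Taking the maximum gives a start of hour 8, and it finishes at 8 + 9 = hour 17.
Floral arrangement has to wait for tent raising (finishes hour 6, plus 2-hour gap → hour 8); venue unlock (finishes hour 5). The latest of these is hour 8, so floral arrangement runs hour 8 to 8 + 3 = hour 11.
Table placement has to wait for tent raising (finishes hour 6, plus 3-hour gap → hour 9); venue unlock (finishes hour 5). The latest of these is hour 9, so table placement runs hour 9 to 9 + 1 = hour 10.
Sound setup has to wait for table placement (finishes hour 10, plus 3-hour gap → hour 13); tent raising (finishes hour 6, plus 2-hour gap → hour 8); floral arrangement (finishes hour 11). The latest of these is hour 13, so sound setup runs hour 13 to 13 + 1 = hour 14.
Place-card layout needs all of sound setup (finishes hour 14, plus 3-hour gap → hour 17); tent raising (finishes hour 6); table placement (finishes hour 10). That puts its earliest start at hour 17; it finishes at 17 + 7 = hour 24.
The final walkthrough has to wait for place-card layout (finishes hour 24); lighting stringing (finishes hour 17, plus 1-hour gap → hour 18). The latest of these is hour 24, so the final walkthrough runs hour 24 to 24 + 4 = hour 28.
Every task is finished by hour 28, which is no later than the deadline of 30, so the schedule is feasible.

Yes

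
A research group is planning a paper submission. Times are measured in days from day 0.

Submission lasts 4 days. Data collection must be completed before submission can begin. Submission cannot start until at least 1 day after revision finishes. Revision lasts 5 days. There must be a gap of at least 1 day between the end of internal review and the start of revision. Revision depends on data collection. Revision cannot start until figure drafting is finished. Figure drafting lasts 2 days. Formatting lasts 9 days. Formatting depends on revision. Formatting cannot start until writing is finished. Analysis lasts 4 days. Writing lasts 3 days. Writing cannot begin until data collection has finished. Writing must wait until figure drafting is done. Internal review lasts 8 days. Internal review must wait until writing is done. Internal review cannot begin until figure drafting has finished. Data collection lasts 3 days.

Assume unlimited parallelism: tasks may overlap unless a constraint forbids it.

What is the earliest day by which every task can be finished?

Nothing blocks figure drafting, so it runs from day 0 to day 2.
Nothing blocks analysis, so it runs from day 0 to day 4.
Data collection has no prerequisites, so it starts at day 0 and finishes at day 3.
Writing cannot start until data collection (finishes day 3); figure drafting (finishes day 2). The controlling bound is day 3, so writing finishes at 3 + 3 = day 6.
For internal review: writing (finishes day 6); figure drafting (finishes day 2). Taking the maximum gives a start of day 6, and it finishes at 6 + 8 = day 14.
For revision: internal review (finishes day 14, plus 1-day gap → day 15); data collection (finishes day 3); figure drafting (finishes day 2). Taking the maximum gives a start of day 15, and it finishes at 15 + 5 = day 20.
Submission needs all of data collection (finishes day 3); revision (finishes day 20, plus 1-day gap → day 21). That puts its earliest start at day 21; it finishes at 21 + 4 = day 25.
Formatting needs all of revision (finishes day 20); writing (finishes day 6). That puts its earliest start at day 20; it finishes at 20 + 9 = day 29.
All tasks are finished once the last one completes. Finish times: Data collection at 3, Analysis at 4, Figure drafting at 2, Writing at 6, Internal review at 14, Revision at 20, Formatting at 29, Submission at 25. The latest is day 29.

29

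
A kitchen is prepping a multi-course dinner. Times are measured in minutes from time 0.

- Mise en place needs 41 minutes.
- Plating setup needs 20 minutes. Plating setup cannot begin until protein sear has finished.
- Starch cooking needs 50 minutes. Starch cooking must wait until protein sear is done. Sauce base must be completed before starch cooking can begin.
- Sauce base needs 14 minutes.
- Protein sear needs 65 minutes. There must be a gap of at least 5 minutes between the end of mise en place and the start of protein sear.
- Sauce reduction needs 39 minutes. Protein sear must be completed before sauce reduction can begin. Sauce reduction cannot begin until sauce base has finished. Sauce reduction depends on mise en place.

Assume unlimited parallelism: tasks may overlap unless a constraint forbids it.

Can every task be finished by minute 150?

No

Sauce base can start immediately at minute 0; it finishes at minute 14.
Mise en place can start immediately at minute 0; it finishes at minute 41.
After mise en place (finishes minute 41, plus 5-minute gap → minute 46), protein sear can start at minute 46 and finishes at minute 111.
Plating setup cannot begin until protein sear (finishes minute 111). It runs from minute 111 to 111 + 20 = minute 131.
Starch cooking needs all of protein sear (finishes minute 111); sauce base (finishes minute 14). That puts its earliest start at minute 111; it finishes at 111 + 50 = minute 161.
Sauce reduction needs all of protein sear (finishes minute 111); sauce base (finishes minute 14); mise en place (finishes minute 41). That puts its earliest start at minute 111; it finishes at 111 + 39 = minute 150.
The earliest everything can be done is minute 161, which is after the deadline of 150, so it is not possible.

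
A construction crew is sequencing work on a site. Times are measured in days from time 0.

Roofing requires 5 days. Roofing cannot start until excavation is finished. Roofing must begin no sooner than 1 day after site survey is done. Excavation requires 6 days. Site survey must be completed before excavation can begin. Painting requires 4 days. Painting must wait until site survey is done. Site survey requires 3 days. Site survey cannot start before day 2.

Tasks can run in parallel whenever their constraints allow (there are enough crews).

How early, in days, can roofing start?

Site survey cannot begin until its own release at day 2. It runs from day 2 to 2 + 3 = day 5.
Excavation waits on site survey (finishes day 5), so it starts at day 5 and finishes at 5 + 6 = day 11.
Roofing waits on excavation (finishes day 11); site survey (finishes day 5, plus 1-day gap → day 6). The latest of these is day 11, which is the earliest roofing can start.

11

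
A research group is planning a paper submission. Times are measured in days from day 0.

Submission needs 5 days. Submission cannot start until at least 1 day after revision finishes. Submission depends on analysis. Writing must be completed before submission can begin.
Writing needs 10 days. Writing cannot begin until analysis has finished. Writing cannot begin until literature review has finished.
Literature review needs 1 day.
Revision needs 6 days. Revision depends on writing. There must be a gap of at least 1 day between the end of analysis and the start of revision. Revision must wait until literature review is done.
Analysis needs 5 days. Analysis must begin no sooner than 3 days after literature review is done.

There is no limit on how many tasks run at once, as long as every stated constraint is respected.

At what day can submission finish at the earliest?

Literature review can start immediately at day 0; it finishes at day 1.
Analysis cannot begin until literature review (finishes day 1, plus 3-day gap → day 4). It runs from day 4 to 4 + 5 = day 9.
Writing cannot start until analysis (finishes day 9); literature review (finishes day 1). The controlling bound is day 9, so writing finishes at 9 + 10 = day 19.
Revision has to wait for writing (finishes day 19); analysis (finishes day 9, plus 1-day gap → day 10); literature review (finishes day 1). The latest of these is day 19, so revision runs day 19 to 19 + 6 = day 25.
Submission has to wait for revision (finishes day 25, plus 1-day gap → day 26); analysis (finishes day 9); writing (finishes day 19). The latest of these is day 26, so submission runs day 26 to 26 + 5 = day 31.

31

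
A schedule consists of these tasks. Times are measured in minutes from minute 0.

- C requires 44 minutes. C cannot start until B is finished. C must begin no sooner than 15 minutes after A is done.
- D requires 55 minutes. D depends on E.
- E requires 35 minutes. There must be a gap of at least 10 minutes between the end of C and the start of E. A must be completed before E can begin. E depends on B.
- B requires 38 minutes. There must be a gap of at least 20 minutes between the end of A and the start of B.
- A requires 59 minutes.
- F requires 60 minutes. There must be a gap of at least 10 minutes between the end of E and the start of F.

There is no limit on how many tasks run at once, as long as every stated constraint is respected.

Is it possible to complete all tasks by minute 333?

Yes

A has no prerequisites, so it starts at minute 0 and finishes at minute 59.
B cannot begin until A (finishes minute 59, plus 20-minute gap → minute 79). It runs from minute 79 to 79 + 38 = minute 117.
C cannot start until B (finishes minute 117); A (finishes minute 59, plus 15-minute gap → minute 74). The controlling bound is minute 117, so C finishes at 117 + 44 = minute 161.
For E: C (finishes minute 161, plus 10-minute gap → minute 171); A (finishes minute 59); B (finishes minute 117). Taking the maximum gives a start of minute 171, and it finishes at 171 + 35 = minute 206.
F cannot begin until E (finishes minute 206, plus 10-minute gap → minute 216). It runs from minute 216 to 216 + 60 = minute 276.
D waits on E (finishes minute 206), so it starts at minute 206 and finishes at 206 + 55 = minute 261.
Every task is finished by minute 276, which is no later than the deadline of 333, so the schedule is feasible.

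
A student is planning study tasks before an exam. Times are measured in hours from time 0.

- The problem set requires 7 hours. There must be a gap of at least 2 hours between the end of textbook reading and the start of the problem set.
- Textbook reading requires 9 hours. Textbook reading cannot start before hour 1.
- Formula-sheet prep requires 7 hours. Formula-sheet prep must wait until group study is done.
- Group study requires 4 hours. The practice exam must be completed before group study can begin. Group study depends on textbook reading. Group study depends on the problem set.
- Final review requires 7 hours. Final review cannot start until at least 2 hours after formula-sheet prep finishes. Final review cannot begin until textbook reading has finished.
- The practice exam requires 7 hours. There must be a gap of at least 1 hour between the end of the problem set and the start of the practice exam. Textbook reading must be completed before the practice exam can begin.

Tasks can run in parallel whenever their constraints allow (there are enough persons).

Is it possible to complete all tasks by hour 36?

Textbook reading waits on its own release at hour 1, so it starts at hour 1 and finishes at 1 + 9 = hour 10.
The problem set waits on textbook reading (finishes hour 10, plus 2-hour gap → hour 12), so it starts at hour 12 and finishes at 12 + 7 = hour 19.
For the practice exam: the problem set (finishes hour 19, plus 1-hour gap → hour 20); textbook reading (finishes hour 10). Taking the maximum gives a start of hour 20, and it finishes at 20 + 7 = hour 27.
Group study has to wait for the practice exam (finishes hour 27); textbook reading (finishes hour 10); the problem set (finishes hour 19). The latest of these is hour 27, so group study runs hour 27 to 27 + 4 = hour 31.
Formula-sheet prep cannot begin until group study (finishes hour 31). It runs from hour 31 to 31 + 7 = hour 38.
Final review has to wait for formula-sheet prep (finishes hour 38, plus 2-hour gap → hour 40); textbook reading (finishes hour 10). The latest of these is hour 40, so final review runs hour 40 to 40 + 7 = hour 47.
The earliest everything can be done is hour 47, which is after the deadline of 36, so it is not possible.

No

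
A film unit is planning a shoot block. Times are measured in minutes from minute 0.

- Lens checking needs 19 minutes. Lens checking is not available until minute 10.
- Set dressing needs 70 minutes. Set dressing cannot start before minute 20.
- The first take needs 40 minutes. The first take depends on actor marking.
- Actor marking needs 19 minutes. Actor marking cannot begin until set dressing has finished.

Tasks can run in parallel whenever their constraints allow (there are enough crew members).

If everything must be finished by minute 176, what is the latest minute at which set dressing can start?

To finish by minute 176, the first take (duration 40) must start no later than minute 136.
Since the first take (must start by minute 136) depends on it, actor marking must finish by minute 136. Backing off its 19-minute duration gives a latest start of minute 117.
Since actor marking (must start by minute 117) depends on it, set dressing must finish by minute 117. Backing off its 70-minute duration gives a latest start of minute 47.

47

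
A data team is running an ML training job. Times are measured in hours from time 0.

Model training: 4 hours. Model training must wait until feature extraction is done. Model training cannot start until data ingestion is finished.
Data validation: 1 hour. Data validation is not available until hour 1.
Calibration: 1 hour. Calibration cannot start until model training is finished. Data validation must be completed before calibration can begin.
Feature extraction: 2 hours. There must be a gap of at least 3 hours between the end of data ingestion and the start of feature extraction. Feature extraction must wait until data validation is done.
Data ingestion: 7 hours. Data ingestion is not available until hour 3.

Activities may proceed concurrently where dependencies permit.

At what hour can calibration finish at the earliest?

Data validation cannot begin until its own release at hour 1. It runs from hour 1 to 1 + 1 = hour 2.
After its own release at hour 3, data ingestion can start at hour 3 and finishes at hour 10.
Feature extraction has to wait for data ingestion (finishes hour 10, plus 3-hour gap → hour 13); data validation (finishes hour 2). The latest of these is hour 13, so feature extraction runs hour 13 to 13 + 2 = hour 15.
For model training: feature extraction (finishes hour 15); data ingestion (finishes hour 10). Taking the maximum gives a start of hour 15, and it finishes at 15 + 4 = hour 19.
Calibration needs all of model training (finishes hour 19); data validation (finishes hour 2). That puts its earliest start at hour 19; it finishes at 19 + 1 = hour 20.

20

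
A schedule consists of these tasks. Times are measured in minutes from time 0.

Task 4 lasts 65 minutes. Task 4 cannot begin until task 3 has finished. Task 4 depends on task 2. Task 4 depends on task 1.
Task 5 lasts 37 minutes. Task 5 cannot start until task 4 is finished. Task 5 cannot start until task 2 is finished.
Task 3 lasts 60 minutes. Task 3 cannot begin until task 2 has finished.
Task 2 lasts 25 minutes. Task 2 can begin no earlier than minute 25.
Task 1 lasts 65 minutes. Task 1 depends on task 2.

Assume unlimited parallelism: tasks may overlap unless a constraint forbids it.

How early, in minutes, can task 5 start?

180

Task 2 cannot begin until its own release at minute 25. It runs from minute 25 to 25 + 25 = minute 50.
Task 3 waits on task 2 (finishes minute 50), so it starts at minute 50 and finishes at 50 + 60 = minute 110.
After task 2 (finishes minute 50), task 1 can start at minute 50 and finishes at minute 115.
Task 4 has to wait for task 3 (finishes minute 110); task 2 (finishes minute 50); task 1 (finishes minute 115). The latest of these is minute 115, so task 4 runs minute 115 to 115 + 65 = minute 180.
Task 5 waits on task 4 (finishes minute 180); task 2 (finishes minute 50). The latest of these is minute 180, which is the earliest task 5 can start.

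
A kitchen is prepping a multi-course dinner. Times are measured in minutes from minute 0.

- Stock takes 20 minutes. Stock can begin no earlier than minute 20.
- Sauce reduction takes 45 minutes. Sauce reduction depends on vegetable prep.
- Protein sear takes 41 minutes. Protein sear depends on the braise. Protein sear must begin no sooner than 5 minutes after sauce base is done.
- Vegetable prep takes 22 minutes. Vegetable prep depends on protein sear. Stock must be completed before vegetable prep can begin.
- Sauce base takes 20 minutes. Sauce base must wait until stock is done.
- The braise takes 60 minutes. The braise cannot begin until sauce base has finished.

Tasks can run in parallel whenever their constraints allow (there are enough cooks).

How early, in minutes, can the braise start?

After its own release at minute 20, stock can start at minute 20 and finishes at minute 40.
Sauce base waits on stock (finishes minute 40), so it starts at minute 40 and finishes at 40 + 20 = minute 60.
The braise waits on sauce base (finishes minute 60), so the earliest it can start is minute 60.

60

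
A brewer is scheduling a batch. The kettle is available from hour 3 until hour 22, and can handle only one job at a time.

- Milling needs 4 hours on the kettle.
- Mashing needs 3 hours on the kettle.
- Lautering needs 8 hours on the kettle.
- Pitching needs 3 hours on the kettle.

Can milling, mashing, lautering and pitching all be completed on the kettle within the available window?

The kettle window is 22 − 3 = 19 hours.
Running back to back, the jobs need 4 + 3 + 8 + 3 = 18 hours on the kettle.
Since 18 ≤ 19, they fit within the window.

Yes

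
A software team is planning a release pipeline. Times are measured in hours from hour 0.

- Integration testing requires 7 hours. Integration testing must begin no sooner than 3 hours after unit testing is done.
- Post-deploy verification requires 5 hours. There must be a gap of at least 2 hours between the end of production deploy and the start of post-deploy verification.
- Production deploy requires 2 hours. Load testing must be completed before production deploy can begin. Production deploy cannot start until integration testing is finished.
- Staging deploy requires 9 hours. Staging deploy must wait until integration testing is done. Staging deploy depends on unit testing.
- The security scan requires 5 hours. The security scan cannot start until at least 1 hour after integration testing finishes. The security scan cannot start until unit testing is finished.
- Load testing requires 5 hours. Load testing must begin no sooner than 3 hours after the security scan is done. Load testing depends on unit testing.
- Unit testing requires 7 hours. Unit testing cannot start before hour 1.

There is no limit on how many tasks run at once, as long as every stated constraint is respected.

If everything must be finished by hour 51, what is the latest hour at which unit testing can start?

11

Nothing follows post-deploy verification; the deadline of hour 51 is its only limit. It must start by 51 − 5 = hour 46.
Production deploy feeds into post-deploy verification (must start by hour 46, minus 2-hour gap → hour 44); so production deploy must finish by hour 44 and therefore start by hour 42.
Load testing has to be done before production deploy (must start by hour 42). That means finishing by hour 42, i.e. starting by 42 − 5 = hour 37.
The security scan must finish before load testing (must start by hour 37, minus 3-hour gap → hour 34). With a 5-hour duration, the security scan must start by 34 − 5 = hour 29.
Nothing follows staging deploy; the deadline of hour 51 is its only limit. It must start by 51 − 9 = hour 42.
Integration testing has several dependents: the security scan (must start by hour 29, minus 1-hour gap → hour 28); staging deploy (must start by hour 42); production deploy (must start by hour 42). The earliest of those limits is hour 28, so integration testing must start by 28 − 7 = hour 21.
For unit testing: integration testing (must start by hour 21, minus 3-hour gap → hour 18); the security scan (must start by hour 29); staging deploy (must start by hour 42); load testing (must start by hour 37). The most restrictive is hour 18; with a 7-hour duration, unit testing must start by hour 11.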